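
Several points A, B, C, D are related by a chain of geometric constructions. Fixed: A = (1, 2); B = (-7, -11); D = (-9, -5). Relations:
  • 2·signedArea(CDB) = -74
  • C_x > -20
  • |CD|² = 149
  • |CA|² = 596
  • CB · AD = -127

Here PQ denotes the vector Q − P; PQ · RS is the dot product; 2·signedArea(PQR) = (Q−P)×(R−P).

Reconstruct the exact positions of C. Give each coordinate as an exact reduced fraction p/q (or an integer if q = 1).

1. C_x = -19  [CB · AD = -127 ∩ 2·signedArea(CDB) = -74]
2. C_y = -12  [CB · AD = -127 ∩ 2·signedArea(CDB) = -74]
   → C = (-19, -12)

C = (-19, -12)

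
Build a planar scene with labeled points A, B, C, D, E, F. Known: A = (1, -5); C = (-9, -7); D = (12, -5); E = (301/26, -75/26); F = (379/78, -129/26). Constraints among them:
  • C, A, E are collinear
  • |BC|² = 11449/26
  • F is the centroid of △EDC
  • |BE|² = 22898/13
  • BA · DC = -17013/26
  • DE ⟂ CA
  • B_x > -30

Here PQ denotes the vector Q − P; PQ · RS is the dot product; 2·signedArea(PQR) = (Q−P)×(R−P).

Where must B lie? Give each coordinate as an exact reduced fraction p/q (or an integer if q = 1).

1. B_x = -769/26  [line 21·x + 2·y + 16727/26 = 0 ∩ |BE|² = 22898/13]
2. B_y = -289/26  [line 21·x + 2·y + 16727/26 = 0 ∩ |BE|² = 22898/13]
   → B = (-769/26, -289/26)

B = (-769/26, -289/26)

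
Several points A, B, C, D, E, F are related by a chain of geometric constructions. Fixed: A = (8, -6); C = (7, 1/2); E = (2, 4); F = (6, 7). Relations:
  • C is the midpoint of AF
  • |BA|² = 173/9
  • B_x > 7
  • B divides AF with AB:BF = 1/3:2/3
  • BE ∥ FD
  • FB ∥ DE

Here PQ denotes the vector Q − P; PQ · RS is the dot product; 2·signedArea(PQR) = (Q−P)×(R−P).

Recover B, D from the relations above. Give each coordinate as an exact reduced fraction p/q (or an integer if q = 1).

B = (22/3, -5/3)
D = (2/3, 38/3)

1. B_x = 22/3  [B divides AF with AB:BF = 1/3:2/3]
2. B_y = -5/3  [B divides AF with AB:BF = 1/3:2/3]
   → B = (22/3, -5/3)
3. D_x = 2/3  [FB ∥ DE ∩ BE ∥ FD]
4. D_y = 38/3  [FB ∥ DE ∩ BE ∥ FD]
   → D = (2/3, 38/3)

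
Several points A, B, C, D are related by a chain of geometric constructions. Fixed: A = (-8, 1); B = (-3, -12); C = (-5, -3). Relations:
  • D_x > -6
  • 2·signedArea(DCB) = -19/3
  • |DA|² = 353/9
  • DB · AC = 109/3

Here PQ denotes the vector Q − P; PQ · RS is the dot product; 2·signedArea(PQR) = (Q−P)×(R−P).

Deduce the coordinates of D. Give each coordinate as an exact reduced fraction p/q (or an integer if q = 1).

1. D_x = -16/3  [DB · AC = 109/3 ∩ 2·signedArea(DCB) = -19/3]
2. D_y = -14/3  [DB · AC = 109/3 ∩ 2·signedArea(DCB) = -19/3]
   → D = (-16/3, -14/3)

D = (-16/3, -14/3)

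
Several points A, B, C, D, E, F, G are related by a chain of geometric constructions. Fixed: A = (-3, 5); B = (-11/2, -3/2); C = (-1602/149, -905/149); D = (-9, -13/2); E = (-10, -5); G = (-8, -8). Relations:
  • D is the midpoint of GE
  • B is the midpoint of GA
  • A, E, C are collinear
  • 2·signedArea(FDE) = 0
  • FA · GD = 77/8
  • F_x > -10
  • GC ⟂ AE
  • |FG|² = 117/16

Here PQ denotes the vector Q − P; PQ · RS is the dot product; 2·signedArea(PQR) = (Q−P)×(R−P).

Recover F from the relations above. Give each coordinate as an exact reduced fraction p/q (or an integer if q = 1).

1. F_x = -19/2  [2·signedArea(FDE) = 0 ∩ FA · GD = 77/8]
2. F_y = -23/4  [2·signedArea(FDE) = 0 ∩ FA · GD = 77/8]
   → F = (-19/2, -23/4)

F = (-19/2, -23/4)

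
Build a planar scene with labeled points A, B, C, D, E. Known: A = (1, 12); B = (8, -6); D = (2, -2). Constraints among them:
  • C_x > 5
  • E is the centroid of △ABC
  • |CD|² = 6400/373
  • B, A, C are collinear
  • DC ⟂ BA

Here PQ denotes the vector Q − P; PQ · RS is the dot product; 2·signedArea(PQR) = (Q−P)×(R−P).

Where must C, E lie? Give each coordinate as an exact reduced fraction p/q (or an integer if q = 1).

1. C_x = 2186/373  [B, A, C are collinear ∩ DC ⟂ BA]
2. C_y = -186/373  [B, A, C are collinear ∩ DC ⟂ BA]
   → C = (2186/373, -186/373)
3. E_x = 5543/1119  [E is the centroid of △ABC]
4. E_y = 684/373  [E is the centroid of △ABC]
   → E = (5543/1119, 684/373)

C = (2186/373, -186/373)
E = (5543/1119, 684/373)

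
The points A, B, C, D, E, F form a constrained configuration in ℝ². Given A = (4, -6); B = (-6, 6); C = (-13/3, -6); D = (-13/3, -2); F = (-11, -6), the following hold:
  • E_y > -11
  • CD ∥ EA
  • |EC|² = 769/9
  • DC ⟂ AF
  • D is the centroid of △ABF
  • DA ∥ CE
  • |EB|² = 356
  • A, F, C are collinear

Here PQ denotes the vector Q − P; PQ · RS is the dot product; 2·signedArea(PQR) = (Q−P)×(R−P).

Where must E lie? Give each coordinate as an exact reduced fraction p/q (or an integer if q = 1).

1. E_x = 4  [CD ∥ EA ∩ DA ∥ CE]
2. E_y = -10  [CD ∥ EA ∩ DA ∥ CE]
   → E = (4, -10)

E = (4, -10)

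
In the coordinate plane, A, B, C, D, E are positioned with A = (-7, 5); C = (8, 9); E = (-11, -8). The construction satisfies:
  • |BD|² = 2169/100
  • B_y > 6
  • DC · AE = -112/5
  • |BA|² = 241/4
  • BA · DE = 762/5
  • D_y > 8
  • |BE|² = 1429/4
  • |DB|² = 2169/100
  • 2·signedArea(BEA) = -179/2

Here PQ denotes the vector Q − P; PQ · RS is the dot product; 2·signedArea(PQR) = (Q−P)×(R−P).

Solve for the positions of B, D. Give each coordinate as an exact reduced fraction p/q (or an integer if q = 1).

1. B_x = 1/2  [line -13·x + 4·y + -43/2 = 0 ∩ |BE|² = 1429/4]
2. B_y = 7  [line -13·x + 4·y + -43/2 = 0 ∩ |BE|² = 1429/4]
   → B = (1/2, 7)
3. D_x = 5  [DC · AE = -112/5 ∩ BA · DE = 762/5]
4. D_y = 41/5  [DC · AE = -112/5 ∩ BA · DE = 762/5]
   → D = (5, 41/5)

B = (1/2, 7)
D = (5, 41/5)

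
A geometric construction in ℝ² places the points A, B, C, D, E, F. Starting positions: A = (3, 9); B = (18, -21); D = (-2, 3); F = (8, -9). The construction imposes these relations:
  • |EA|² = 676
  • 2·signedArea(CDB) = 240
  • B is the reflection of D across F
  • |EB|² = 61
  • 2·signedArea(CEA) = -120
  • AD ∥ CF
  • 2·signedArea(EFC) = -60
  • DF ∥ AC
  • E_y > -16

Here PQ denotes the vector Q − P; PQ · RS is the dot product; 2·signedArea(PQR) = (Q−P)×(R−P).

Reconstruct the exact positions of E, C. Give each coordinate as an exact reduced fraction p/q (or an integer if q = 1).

1. C_x = 13  [AD ∥ CF ∩ DF ∥ AC]
2. C_y = -3  [AD ∥ CF ∩ DF ∥ AC]
   → C = (13, -3)
3. E_x = 13  [2·signedArea(EFC) = -60 ∩ 2·signedArea(CEA) = -120]
4. E_y = -15  [2·signedArea(EFC) = -60 ∩ 2·signedArea(CEA) = -120]
   → E = (13, -15)

C = (13, -3)
E = (13, -15)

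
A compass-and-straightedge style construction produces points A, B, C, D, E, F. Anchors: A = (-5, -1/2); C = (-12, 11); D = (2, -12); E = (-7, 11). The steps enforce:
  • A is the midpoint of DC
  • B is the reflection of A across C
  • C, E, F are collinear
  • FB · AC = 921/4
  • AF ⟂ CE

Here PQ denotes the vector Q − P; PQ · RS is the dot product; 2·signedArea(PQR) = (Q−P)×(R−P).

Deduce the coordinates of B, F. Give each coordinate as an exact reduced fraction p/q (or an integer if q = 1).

B = (-19, 45/2)
F = (-5, 11)

1. B_x = -19  [B is the reflection of A across C]
2. B_y = 45/2  [B is the reflection of A across C]
   → B = (-19, 45/2)
3. F_x = -5  [C, E, F are collinear ∩ AF ⟂ CE]
4. F_y = 11  [C, E, F are collinear ∩ AF ⟂ CE]
   → F = (-5, 11)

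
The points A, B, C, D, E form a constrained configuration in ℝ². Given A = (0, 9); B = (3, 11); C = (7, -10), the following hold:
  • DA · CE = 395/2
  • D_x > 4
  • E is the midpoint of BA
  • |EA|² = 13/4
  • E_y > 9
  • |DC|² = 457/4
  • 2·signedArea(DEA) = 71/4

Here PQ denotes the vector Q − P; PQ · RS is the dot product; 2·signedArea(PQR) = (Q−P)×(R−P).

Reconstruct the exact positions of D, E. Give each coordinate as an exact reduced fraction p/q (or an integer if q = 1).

D = (5, 1/2)
E = (3/2, 10)

1. E_x = 3/2  [E is the midpoint of BA]
2. E_y = 10  [E is the midpoint of BA]
   → E = (3/2, 10)
3. D_x = 5  [2·signedArea(DEA) = 71/4 ∩ DA · CE = 395/2]
4. D_y = 1/2  [2·signedArea(DEA) = 71/4 ∩ DA · CE = 395/2]
   → D = (5, 1/2)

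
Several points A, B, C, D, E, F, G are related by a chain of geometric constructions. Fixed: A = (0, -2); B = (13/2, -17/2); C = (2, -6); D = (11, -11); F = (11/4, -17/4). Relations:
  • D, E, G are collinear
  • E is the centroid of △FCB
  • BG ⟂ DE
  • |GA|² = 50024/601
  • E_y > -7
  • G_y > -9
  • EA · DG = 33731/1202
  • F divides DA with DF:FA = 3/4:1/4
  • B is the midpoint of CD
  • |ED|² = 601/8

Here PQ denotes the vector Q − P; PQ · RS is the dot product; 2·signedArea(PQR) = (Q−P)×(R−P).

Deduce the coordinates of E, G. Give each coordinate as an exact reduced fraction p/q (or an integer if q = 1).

E = (15/4, -25/4)
G = (4030/601, -4920/601)

1. E_x = 15/4  [E is the centroid of △FCB]
2. E_y = -25/4  [E is the centroid of △FCB]
   → E = (15/4, -25/4)
3. G_x = 4030/601  [D, E, G are collinear ∩ BG ⟂ DE]
4. G_y = -4920/601  [D, E, G are collinear ∩ BG ⟂ DE]
   → G = (4030/601, -4920/601)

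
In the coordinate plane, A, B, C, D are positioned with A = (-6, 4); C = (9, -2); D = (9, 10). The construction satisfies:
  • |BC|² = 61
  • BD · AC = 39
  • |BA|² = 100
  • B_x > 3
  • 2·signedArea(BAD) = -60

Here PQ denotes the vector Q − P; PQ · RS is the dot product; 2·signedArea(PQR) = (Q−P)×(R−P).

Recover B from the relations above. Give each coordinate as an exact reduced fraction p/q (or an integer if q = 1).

1. B_x = 4  [2·signedArea(BAD) = -60 ∩ BD · AC = 39]
2. B_y = 4  [2·signedArea(BAD) = -60 ∩ BD · AC = 39]
   → B = (4, 4)

B = (4, 4)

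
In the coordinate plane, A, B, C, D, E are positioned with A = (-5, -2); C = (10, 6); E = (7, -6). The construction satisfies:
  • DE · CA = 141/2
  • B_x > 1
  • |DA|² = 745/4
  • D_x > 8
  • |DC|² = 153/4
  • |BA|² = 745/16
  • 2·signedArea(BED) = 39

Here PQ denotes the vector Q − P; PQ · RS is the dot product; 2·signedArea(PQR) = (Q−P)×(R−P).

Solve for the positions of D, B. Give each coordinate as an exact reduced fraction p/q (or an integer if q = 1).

B = (7/4, -1)
D = (17/2, 0)

1. D_x = 17/2  [line 15·x + 8·y + -255/2 = 0 ∩ |DC|² = 153/4]
2. D_y = 0  [line 15·x + 8·y + -255/2 = 0 ∩ |DC|² = 153/4]
   → D = (17/2, 0)
3. B_x = 7/4  [line -6·x + 3/2·y + 12 = 0 ∩ |BA|² = 745/16]
4. B_y = -1  [line -6·x + 3/2·y + 12 = 0 ∩ |BA|² = 745/16]
   → B = (7/4, -1)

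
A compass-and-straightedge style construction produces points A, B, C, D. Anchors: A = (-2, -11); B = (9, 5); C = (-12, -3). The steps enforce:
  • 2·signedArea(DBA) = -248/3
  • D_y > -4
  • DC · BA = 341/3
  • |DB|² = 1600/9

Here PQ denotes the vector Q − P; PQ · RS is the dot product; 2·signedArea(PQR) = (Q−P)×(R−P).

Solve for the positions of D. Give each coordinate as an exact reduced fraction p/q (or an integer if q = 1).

1. D_x = -5/3  [2·signedArea(DBA) = -248/3 ∩ DC · BA = 341/3]
2. D_y = -3  [2·signedArea(DBA) = -248/3 ∩ DC · BA = 341/3]
   → D = (-5/3, -3)

D = (-5/3, -3)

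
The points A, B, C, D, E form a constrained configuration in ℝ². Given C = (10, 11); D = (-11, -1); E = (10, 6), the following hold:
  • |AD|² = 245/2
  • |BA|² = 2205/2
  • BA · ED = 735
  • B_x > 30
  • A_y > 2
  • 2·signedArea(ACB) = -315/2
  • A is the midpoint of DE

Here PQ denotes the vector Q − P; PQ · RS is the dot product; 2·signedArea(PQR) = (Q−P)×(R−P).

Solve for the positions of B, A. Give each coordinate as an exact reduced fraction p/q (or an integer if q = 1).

A = (-1/2, 5/2)
B = (31, 13)

1. A_x = -1/2  [A is the midpoint of DE]
2. A_y = 5/2  [A is the midpoint of DE]
   → A = (-1/2, 5/2)
3. B_x = 31  [BA · ED = 735 ∩ 2·signedArea(ACB) = -315/2]
4. B_y = 13  [BA · ED = 735 ∩ 2·signedArea(ACB) = -315/2]
   → B = (31, 13)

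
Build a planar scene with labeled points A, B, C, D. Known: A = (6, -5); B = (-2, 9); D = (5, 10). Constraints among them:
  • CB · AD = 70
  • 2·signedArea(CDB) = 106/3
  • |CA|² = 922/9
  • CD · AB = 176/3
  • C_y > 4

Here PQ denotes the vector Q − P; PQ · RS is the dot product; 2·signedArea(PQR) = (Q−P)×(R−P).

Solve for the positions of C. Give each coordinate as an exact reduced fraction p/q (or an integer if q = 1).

1. C_x = 3  [2·signedArea(CDB) = 106/3 ∩ CB · AD = 70]
2. C_y = 14/3  [2·signedArea(CDB) = 106/3 ∩ CB · AD = 70]
   → C = (3, 14/3)

C = (3, 14/3)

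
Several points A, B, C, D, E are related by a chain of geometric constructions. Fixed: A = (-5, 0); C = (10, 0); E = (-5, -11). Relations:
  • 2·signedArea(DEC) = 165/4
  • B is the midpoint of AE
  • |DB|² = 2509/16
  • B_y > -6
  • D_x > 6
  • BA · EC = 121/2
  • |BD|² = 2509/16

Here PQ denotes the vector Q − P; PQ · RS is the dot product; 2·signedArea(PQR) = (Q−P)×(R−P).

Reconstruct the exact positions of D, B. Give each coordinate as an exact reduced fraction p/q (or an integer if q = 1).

1. B_x = -5  [B is the midpoint of AE]
2. B_y = -11/2  [B is the midpoint of AE]
   → B = (-5, -11/2)
3. D_x = 25/4  [line -11·x + 15·y + 275/4 = 0 ∩ |DB|² = 2509/16]
4. D_y = 0  [line -11·x + 15·y + 275/4 = 0 ∩ |DB|² = 2509/16]
   → D = (25/4, 0)

B = (-5, -11/2)
D = (25/4, 0)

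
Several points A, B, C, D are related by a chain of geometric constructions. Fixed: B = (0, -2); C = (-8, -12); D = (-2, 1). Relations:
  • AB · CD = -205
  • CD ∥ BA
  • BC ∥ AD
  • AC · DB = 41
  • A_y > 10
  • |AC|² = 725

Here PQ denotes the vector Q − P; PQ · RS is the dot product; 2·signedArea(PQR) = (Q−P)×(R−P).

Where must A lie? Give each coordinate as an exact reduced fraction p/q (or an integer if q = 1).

1. A_x = 6  [BC ∥ AD ∩ CD ∥ BA]
2. A_y = 11  [BC ∥ AD ∩ CD ∥ BA]
   → A = (6, 11)

A = (6, 11)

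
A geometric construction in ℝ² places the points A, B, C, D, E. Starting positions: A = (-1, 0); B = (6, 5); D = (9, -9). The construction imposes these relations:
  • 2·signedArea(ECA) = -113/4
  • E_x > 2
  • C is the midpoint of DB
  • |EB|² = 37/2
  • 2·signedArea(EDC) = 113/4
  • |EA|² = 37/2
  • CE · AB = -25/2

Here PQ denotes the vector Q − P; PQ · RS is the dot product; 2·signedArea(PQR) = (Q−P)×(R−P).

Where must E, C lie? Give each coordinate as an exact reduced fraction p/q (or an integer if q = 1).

1. C_x = 15/2  [C is the midpoint of DB]
2. C_y = -2  [C is the midpoint of DB]
   → C = (15/2, -2)
3. E_x = 5/2  [2·signedArea(EDC) = 113/4 ∩ 2·signedArea(ECA) = -113/4]
4. E_y = 5/2  [2·signedArea(EDC) = 113/4 ∩ 2·signedArea(ECA) = -113/4]
   → E = (5/2, 5/2)

C = (15/2, -2)
E = (5/2, 5/2)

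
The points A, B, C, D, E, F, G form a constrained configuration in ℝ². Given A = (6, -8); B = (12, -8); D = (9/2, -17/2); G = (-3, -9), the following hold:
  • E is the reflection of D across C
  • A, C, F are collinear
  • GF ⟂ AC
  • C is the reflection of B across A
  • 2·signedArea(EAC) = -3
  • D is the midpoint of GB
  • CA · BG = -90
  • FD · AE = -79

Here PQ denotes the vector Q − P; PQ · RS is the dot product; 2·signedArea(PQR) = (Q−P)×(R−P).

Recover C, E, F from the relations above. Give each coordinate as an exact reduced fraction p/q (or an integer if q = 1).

C = (0, -8)
E = (-9/2, -15/2)
F = (-3, -8)

1. C_x = 0  [C is the reflection of B across A]
2. C_y = -8  [C is the reflection of B across A]
   → C = (0, -8)
3. E_x = -9/2  [E is the reflection of D across C]
4. E_y = -15/2  [E is the reflection of D across C]
   → E = (-9/2, -15/2)
5. F_x = -3  [A, C, F are collinear ∩ GF ⟂ AC]
6. F_y = -8  [A, C, F are collinear ∩ GF ⟂ AC]
   → F = (-3, -8)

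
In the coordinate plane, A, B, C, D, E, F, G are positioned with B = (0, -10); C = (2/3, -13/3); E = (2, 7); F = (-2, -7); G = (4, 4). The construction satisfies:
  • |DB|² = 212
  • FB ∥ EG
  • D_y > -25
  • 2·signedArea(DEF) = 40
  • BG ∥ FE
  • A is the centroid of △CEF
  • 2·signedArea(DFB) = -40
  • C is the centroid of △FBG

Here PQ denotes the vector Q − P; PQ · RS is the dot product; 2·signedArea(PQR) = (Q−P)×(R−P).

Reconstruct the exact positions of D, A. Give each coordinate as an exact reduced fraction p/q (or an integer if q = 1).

1. D_x = -4  [2·signedArea(DEF) = 40 ∩ 2·signedArea(DFB) = -40]
2. D_y = -24  [2·signedArea(DEF) = 40 ∩ 2·signedArea(DFB) = -40]
   → D = (-4, -24)
3. A_x = 2/9  [A is the centroid of △CEF]
4. A_y = -13/9  [A is the centroid of △CEF]
   → A = (2/9, -13/9)

A = (2/9, -13/9)
D = (-4, -24)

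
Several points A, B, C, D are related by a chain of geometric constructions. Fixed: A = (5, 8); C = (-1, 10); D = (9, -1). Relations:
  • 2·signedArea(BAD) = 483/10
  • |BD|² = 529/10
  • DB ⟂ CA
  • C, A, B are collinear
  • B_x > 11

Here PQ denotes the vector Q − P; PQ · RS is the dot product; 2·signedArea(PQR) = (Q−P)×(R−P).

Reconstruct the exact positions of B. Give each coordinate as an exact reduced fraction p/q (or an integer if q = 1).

1. B_x = 113/10  [C, A, B are collinear ∩ DB ⟂ CA]
2. B_y = 59/10  [C, A, B are collinear ∩ DB ⟂ CA]
   → B = (113/10, 59/10)

B = (113/10, 59/10)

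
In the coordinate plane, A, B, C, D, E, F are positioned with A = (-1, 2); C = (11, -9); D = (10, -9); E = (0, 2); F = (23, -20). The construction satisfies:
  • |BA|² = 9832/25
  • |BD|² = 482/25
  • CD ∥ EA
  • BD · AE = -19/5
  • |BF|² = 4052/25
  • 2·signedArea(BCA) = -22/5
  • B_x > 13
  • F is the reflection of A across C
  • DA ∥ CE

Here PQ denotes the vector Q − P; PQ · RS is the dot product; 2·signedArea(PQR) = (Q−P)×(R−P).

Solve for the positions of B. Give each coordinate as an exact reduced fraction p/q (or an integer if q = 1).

B = (69/5, -56/5)

1. B_x = 69/5  [2·signedArea(BCA) = -22/5 ∩ BD · AE = -19/5]
2. B_y = -56/5  [2·signedArea(BCA) = -22/5 ∩ BD · AE = -19/5]
   → B = (69/5, -56/5)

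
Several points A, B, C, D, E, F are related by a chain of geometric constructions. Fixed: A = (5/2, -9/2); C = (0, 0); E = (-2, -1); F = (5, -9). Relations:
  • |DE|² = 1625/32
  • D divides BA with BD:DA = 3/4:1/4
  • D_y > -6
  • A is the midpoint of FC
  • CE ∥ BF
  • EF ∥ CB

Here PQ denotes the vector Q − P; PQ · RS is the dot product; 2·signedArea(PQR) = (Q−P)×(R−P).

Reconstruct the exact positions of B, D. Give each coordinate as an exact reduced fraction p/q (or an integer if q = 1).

1. B_x = 7  [CE ∥ BF ∩ EF ∥ CB]
2. B_y = -8  [CE ∥ BF ∩ EF ∥ CB]
   → B = (7, -8)
3. D_x = 29/8  [D divides BA with BD:DA = 3/4:1/4]
4. D_y = -43/8  [D divides BA with BD:DA = 3/4:1/4]
   → D = (29/8, -43/8)

B = (7, -8)
D = (29/8, -43/8)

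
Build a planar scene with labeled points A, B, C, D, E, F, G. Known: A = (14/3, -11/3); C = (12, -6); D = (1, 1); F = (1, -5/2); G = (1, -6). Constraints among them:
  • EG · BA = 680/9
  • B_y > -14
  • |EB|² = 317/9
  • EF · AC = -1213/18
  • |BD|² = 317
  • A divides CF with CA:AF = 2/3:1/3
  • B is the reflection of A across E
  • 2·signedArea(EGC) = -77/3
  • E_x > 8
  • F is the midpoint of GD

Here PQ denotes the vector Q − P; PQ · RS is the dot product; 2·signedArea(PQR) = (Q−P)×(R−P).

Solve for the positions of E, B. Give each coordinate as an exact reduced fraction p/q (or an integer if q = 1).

B = (12, -13)
E = (25/3, -25/3)

1. E_x = 25/3  [EF · AC = -1213/18 ∩ 2·signedArea(EGC) = -77/3]
2. E_y = -25/3  [EF · AC = -1213/18 ∩ 2·signedArea(EGC) = -77/3]
   → E = (25/3, -25/3)
3. B_x = 12  [B is the reflection of A across E]
4. B_y = -13  [B is the reflection of A across E]
   → B = (12, -13)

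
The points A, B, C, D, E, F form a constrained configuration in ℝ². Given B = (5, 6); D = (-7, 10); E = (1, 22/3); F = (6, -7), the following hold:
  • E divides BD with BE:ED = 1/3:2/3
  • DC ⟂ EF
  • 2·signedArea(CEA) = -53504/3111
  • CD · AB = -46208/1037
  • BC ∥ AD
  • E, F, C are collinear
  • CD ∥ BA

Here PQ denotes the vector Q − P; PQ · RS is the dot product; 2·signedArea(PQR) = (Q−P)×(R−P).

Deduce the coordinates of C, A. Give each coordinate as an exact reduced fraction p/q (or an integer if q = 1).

A = (-1351/1037, 3942/1037)
C = (-723/1037, 12650/1037)

1. C_x = -723/1037  [E, F, C are collinear ∩ DC ⟂ EF]
2. C_y = 12650/1037  [E, F, C are collinear ∩ DC ⟂ EF]
   → C = (-723/1037, 12650/1037)
3. A_x = -1351/1037  [BC ∥ AD ∩ CD ∥ BA]
4. A_y = 3942/1037  [BC ∥ AD ∩ CD ∥ BA]
   → A = (-1351/1037, 3942/1037)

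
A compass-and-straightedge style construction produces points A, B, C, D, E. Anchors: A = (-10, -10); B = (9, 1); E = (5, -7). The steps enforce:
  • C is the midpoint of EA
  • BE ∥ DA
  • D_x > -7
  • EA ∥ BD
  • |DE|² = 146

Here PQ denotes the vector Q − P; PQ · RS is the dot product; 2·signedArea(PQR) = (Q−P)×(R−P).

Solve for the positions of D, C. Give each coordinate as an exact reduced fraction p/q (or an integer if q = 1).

C = (-5/2, -17/2)
D = (-6, -2)

1. D_x = -6  [BE ∥ DA ∩ EA ∥ BD]
2. D_y = -2  [BE ∥ DA ∩ EA ∥ BD]
   → D = (-6, -2)
3. C_x = -5/2  [C is the midpoint of EA]
4. C_y = -17/2  [C is the midpoint of EA]
   → C = (-5/2, -17/2)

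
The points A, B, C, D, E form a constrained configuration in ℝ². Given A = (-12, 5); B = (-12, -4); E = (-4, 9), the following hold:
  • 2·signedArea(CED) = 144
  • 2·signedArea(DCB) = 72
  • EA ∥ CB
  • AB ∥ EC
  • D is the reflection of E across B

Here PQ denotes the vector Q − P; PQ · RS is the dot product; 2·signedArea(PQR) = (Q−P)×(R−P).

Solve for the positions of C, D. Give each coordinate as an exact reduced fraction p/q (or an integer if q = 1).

C = (-4, 0)
D = (-20, -17)

1. C_x = -4  [EA ∥ CB ∩ AB ∥ EC]
2. C_y = 0  [EA ∥ CB ∩ AB ∥ EC]
   → C = (-4, 0)
3. D_x = -20  [D is the reflection of E across B]
4. D_y = -17  [D is the reflection of E across B]
   → D = (-20, -17)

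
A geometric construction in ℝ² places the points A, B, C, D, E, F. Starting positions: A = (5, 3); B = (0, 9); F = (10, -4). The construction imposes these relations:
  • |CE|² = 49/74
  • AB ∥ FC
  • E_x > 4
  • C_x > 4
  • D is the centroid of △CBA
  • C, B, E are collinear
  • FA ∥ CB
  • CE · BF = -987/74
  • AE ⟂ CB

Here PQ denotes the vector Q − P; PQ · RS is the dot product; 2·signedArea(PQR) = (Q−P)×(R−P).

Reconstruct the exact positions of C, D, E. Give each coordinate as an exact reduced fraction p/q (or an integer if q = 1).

C = (5, 2)
D = (10/3, 14/3)
E = (335/74, 197/74)

1. C_x = 5  [FA ∥ CB ∩ AB ∥ FC]
2. C_y = 2  [FA ∥ CB ∩ AB ∥ FC]
   → C = (5, 2)
3. D_x = 10/3  [D is the centroid of △CBA]
4. D_y = 14/3  [D is the centroid of △CBA]
   → D = (10/3, 14/3)
5. E_x = 335/74  [C, B, E are collinear ∩ AE ⟂ CB]
6. E_y = 197/74  [C, B, E are collinear ∩ AE ⟂ CB]
   → E = (335/74, 197/74)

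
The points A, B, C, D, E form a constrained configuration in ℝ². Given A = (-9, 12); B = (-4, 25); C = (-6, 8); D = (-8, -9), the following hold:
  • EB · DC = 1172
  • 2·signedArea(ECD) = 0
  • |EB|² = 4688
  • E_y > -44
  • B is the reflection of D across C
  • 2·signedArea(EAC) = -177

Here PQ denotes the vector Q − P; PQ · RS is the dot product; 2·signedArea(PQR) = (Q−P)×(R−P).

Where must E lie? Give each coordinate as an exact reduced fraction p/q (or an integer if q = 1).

1. E_x = -12  [2·signedArea(ECD) = 0 ∩ EB · DC = 1172]
2. E_y = -43  [2·signedArea(ECD) = 0 ∩ EB · DC = 1172]
   → E = (-12, -43)

E = (-12, -43)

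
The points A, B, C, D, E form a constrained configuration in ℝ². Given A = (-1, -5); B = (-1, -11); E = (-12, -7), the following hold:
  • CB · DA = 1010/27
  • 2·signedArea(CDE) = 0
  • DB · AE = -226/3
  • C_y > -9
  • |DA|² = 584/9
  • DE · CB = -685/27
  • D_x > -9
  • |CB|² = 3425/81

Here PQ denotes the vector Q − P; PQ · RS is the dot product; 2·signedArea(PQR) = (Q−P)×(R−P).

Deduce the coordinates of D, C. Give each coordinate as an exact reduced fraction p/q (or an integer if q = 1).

1. D_x = -25/3  [line 11·x + 2·y + 325/3 = 0 ∩ |DA|² = 584/9]
2. D_y = -25/3  [line 11·x + 2·y + 325/3 = 0 ∩ |DA|² = 584/9]
   → D = (-25/3, -25/3)
3. C_x = -64/9  [DE · CB = -685/27 ∩ 2·signedArea(CDE) = 0]
4. C_y = -79/9  [DE · CB = -685/27 ∩ 2·signedArea(CDE) = 0]
   → C = (-64/9, -79/9)

C = (-64/9, -79/9)
D = (-25/3, -25/3)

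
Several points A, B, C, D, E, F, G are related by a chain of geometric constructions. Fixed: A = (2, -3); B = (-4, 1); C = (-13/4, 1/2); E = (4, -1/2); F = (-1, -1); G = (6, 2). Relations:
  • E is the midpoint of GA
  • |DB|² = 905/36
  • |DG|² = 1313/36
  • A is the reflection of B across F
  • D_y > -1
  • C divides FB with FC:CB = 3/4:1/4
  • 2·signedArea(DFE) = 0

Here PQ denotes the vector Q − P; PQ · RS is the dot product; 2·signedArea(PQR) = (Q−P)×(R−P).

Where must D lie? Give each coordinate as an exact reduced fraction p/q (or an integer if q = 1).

D = (2/3, -5/6)

1. D_x = 2/3  [line -1/2·x + 5·y + 9/2 = 0 ∩ |DB|² = 905/36]
2. D_y = -5/6  [line -1/2·x + 5·y + 9/2 = 0 ∩ |DB|² = 905/36]
   → D = (2/3, -5/6)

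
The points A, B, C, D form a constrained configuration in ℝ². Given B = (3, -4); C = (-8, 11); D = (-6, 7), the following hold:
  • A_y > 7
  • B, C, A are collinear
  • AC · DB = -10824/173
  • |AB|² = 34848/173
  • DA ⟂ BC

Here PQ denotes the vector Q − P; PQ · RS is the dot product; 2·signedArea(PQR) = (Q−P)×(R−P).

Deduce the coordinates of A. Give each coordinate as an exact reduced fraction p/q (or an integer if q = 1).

1. A_x = -933/173  [B, C, A are collinear ∩ DA ⟂ BC]
2. A_y = 1288/173  [B, C, A are collinear ∩ DA ⟂ BC]
   → A = (-933/173, 1288/173)

A = (-933/173, 1288/173)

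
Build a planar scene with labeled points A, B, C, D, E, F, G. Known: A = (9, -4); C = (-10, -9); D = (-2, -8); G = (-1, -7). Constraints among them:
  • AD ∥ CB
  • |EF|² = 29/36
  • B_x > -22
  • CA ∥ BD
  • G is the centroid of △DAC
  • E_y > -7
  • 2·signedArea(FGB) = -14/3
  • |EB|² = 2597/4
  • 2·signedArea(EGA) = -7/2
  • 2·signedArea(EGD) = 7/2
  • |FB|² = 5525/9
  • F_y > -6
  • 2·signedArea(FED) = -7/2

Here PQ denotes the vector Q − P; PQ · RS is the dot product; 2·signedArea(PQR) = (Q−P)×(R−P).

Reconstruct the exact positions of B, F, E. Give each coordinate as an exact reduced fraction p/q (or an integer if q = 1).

1. B_x = -21  [CA ∥ BD ∩ AD ∥ CB]
2. B_y = -13  [CA ∥ BD ∩ AD ∥ CB]
   → B = (-21, -13)
3. F_x = 8/3  [line 6·x + -20·y + -388/3 = 0 ∩ |FB|² = 5525/9]
4. F_y = -17/3  [line 6·x + -20·y + -388/3 = 0 ∩ |FB|² = 5525/9]
   → F = (8/3, -17/3)
5. E_x = 7/2  [2·signedArea(FED) = -7/2 ∩ 2·signedArea(EGD) = 7/2]
6. E_y = -6  [2·signedArea(FED) = -7/2 ∩ 2·signedArea(EGD) = 7/2]
   → E = (7/2, -6)

B = (-21, -13)
E = (7/2, -6)
F = (8/3, -17/3)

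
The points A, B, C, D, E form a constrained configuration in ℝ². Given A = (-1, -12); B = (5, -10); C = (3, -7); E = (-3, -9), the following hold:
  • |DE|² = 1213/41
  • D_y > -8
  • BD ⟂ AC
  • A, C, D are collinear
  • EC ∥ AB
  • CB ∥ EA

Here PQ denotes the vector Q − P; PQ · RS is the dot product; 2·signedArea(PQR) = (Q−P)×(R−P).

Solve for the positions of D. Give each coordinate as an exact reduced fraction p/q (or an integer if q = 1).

D = (95/41, -322/41)

1. D_x = 95/41  [A, C, D are collinear ∩ BD ⟂ AC]
2. D_y = -322/41  [A, C, D are collinear ∩ BD ⟂ AC]
   → D = (95/41, -322/41)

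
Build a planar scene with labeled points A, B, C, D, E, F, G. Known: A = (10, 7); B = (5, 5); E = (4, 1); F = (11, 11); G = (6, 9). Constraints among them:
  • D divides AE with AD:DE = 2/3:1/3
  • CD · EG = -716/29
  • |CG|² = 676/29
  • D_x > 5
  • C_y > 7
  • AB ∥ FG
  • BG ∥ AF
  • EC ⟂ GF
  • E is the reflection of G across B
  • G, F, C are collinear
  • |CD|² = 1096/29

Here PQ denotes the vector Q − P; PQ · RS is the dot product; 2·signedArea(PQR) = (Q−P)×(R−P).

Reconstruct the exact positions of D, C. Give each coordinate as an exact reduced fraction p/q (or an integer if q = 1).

1. D_x = 6  [D divides AE with AD:DE = 2/3:1/3]
2. D_y = 3  [D divides AE with AD:DE = 2/3:1/3]
   → D = (6, 3)
3. C_x = 44/29  [G, F, C are collinear ∩ EC ⟂ GF]
4. C_y = 209/29  [G, F, C are collinear ∩ EC ⟂ GF]
   → C = (44/29, 209/29)

C = (44/29, 209/29)
D = (6, 3)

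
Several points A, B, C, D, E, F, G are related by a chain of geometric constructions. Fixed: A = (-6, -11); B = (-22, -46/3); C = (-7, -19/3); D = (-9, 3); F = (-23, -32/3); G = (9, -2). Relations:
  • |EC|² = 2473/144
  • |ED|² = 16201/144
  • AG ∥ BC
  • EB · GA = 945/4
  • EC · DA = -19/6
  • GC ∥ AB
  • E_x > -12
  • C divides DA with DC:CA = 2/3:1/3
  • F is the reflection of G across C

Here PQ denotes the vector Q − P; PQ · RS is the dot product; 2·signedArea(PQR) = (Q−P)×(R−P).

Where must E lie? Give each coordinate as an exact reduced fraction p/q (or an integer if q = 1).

E = (-11, -89/12)

1. E_x = -11  [EC · DA = -19/6 ∩ EB · GA = 945/4]
2. E_y = -89/12  [EC · DA = -19/6 ∩ EB · GA = 945/4]
   → E = (-11, -89/12)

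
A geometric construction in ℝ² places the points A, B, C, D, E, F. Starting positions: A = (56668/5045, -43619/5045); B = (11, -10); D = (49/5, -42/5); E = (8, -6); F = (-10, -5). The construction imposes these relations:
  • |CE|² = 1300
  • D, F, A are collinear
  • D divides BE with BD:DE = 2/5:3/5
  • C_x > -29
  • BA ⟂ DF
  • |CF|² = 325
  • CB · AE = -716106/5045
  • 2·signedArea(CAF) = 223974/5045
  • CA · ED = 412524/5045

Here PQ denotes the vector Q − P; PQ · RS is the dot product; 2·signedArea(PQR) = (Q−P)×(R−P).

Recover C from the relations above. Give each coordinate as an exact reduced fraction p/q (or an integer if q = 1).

C = (-28, -4)

1. C_x = -28  [CA · ED = 412524/5045 ∩ 2·signedArea(CAF) = 223974/5045]
2. C_y = -4  [CA · ED = 412524/5045 ∩ 2·signedArea(CAF) = 223974/5045]
   → C = (-28, -4)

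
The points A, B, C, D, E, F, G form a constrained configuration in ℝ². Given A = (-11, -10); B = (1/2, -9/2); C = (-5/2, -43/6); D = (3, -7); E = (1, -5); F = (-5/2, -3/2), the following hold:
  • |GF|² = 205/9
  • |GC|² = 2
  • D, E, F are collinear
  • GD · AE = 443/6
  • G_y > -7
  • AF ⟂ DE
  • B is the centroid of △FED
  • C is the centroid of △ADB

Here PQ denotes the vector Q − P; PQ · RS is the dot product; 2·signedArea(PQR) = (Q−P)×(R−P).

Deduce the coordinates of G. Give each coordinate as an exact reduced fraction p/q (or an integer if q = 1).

1. G_x = -7/2  [line -12·x + -5·y + -437/6 = 0 ∩ |GC|² = 2]
2. G_y = -37/6  [line -12·x + -5·y + -437/6 = 0 ∩ |GC|² = 2]
   → G = (-7/2, -37/6)

G = (-7/2, -37/6)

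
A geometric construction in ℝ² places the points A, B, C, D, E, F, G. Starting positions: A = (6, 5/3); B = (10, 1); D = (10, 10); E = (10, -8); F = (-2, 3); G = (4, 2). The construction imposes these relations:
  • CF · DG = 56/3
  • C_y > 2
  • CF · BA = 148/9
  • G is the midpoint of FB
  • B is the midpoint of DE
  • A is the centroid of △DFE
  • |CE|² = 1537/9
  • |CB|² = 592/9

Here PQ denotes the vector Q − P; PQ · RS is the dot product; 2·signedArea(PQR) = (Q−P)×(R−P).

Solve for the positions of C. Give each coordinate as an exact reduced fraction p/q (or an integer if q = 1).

C = (2, 7/3)

1. C_x = 2  [CF · DG = 56/3 ∩ CF · BA = 148/9]
2. C_y = 7/3  [CF · DG = 56/3 ∩ CF · BA = 148/9]
   → C = (2, 7/3)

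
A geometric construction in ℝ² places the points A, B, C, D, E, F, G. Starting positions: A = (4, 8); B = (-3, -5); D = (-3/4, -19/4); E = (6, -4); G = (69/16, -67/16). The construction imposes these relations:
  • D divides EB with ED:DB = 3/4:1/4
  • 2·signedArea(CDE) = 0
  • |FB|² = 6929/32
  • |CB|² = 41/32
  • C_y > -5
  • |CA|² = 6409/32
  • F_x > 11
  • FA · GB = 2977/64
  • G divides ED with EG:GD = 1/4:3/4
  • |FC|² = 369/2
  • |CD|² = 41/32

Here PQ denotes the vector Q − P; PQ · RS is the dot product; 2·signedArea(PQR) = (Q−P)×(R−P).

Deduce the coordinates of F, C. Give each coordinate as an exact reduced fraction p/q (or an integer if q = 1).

C = (-15/8, -39/8)
F = (93/8, -27/8)

1. F_x = 93/8  [line 117/16·x + 13/16·y + -5265/64 = 0 ∩ |FB|² = 6929/32]
2. F_y = -27/8  [line 117/16·x + 13/16·y + -5265/64 = 0 ∩ |FB|² = 6929/32]
   → F = (93/8, -27/8)
3. C_x = -15/8  [line -3/4·x + 27/4·y + 63/2 = 0 ∩ |CB|² = 41/32]
4. C_y = -39/8  [line -3/4·x + 27/4·y + 63/2 = 0 ∩ |CB|² = 41/32]
   → C = (-15/8, -39/8)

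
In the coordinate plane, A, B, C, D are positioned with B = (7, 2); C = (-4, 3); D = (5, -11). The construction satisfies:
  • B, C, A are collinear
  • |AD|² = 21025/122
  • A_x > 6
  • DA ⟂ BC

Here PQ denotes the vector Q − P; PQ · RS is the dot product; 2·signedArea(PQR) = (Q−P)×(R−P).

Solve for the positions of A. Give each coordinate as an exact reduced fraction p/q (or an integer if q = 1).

A = (755/122, 253/122)

1. A_x = 755/122  [B, C, A are collinear ∩ DA ⟂ BC]
2. A_y = 253/122  [B, C, A are collinear ∩ DA ⟂ BC]
   → A = (755/122, 253/122)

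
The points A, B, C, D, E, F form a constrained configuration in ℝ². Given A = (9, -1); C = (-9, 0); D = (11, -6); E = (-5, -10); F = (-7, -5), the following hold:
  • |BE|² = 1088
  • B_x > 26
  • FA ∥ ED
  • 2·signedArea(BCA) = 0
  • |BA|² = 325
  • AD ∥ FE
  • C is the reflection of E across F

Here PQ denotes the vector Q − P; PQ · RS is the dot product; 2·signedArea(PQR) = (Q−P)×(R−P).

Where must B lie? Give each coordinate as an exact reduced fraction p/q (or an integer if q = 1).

1. B_x = 27  [line 1·x + 18·y + 9 = 0 ∩ |BA|² = 325]
2. B_y = -2  [line 1·x + 18·y + 9 = 0 ∩ |BA|² = 325]
   → B = (27, -2)

B = (27, -2)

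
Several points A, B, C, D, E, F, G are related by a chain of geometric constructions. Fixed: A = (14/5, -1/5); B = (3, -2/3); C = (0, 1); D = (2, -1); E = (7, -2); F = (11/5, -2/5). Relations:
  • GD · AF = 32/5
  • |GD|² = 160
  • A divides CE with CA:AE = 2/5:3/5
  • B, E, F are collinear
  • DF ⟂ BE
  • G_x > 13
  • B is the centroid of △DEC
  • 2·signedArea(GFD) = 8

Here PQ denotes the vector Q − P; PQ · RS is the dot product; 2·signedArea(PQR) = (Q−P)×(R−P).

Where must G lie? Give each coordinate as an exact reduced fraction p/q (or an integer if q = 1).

1. G_x = 14  [GD · AF = 32/5 ∩ 2·signedArea(GFD) = 8]
2. G_y = -5  [GD · AF = 32/5 ∩ 2·signedArea(GFD) = 8]
   → G = (14, -5)

G = (14, -5)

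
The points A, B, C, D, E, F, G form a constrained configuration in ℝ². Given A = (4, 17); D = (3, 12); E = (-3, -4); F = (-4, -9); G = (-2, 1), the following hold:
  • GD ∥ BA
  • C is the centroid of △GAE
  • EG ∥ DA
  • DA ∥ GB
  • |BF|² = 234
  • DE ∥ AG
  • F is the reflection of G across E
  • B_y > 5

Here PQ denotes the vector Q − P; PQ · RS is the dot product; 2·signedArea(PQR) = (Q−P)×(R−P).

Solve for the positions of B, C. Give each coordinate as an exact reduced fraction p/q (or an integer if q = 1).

1. B_x = -1  [GD ∥ BA ∩ DA ∥ GB]
2. B_y = 6  [GD ∥ BA ∩ DA ∥ GB]
   → B = (-1, 6)
3. C_x = -1/3  [C is the centroid of △GAE]
4. C_y = 14/3  [C is the centroid of △GAE]
   → C = (-1/3, 14/3)

B = (-1, 6)
C = (-1/3, 14/3)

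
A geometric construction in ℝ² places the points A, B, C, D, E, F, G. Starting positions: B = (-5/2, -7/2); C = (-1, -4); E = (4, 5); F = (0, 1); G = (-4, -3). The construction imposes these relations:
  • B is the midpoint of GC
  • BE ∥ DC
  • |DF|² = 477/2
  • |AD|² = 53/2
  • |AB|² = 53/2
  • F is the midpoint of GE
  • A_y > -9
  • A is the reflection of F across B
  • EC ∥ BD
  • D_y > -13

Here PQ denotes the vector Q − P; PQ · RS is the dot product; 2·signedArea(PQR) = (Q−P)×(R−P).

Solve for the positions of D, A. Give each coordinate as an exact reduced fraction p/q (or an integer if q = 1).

A = (-5, -8)
D = (-15/2, -25/2)

1. D_x = -15/2  [BE ∥ DC ∩ EC ∥ BD]
2. D_y = -25/2  [BE ∥ DC ∩ EC ∥ BD]
   → D = (-15/2, -25/2)
3. A_x = -5  [A is the reflection of F across B]
4. A_y = -8  [A is the reflection of F across B]
   → A = (-5, -8)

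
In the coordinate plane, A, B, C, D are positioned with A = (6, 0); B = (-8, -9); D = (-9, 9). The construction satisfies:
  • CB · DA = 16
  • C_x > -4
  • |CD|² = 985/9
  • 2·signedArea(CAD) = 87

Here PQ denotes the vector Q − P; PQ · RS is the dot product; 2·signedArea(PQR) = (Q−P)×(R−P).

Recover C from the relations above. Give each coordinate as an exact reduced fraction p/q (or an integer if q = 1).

1. C_x = -11/3  [CB · DA = 16 ∩ 2·signedArea(CAD) = 87]
2. C_y = 0  [CB · DA = 16 ∩ 2·signedArea(CAD) = 87]
   → C = (-11/3, 0)

C = (-11/3, 0)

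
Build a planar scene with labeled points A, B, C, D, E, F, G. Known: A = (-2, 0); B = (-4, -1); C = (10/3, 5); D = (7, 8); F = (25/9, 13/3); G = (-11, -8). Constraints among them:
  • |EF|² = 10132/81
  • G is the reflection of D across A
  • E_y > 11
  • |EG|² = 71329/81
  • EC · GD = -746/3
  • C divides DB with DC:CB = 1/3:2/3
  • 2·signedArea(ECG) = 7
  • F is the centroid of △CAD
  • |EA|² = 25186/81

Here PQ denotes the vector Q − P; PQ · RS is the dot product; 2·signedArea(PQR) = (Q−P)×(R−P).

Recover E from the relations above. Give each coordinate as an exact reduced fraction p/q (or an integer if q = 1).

E = (101/9, 35/3)

1. E_x = 101/9  [EC · GD = -746/3 ∩ 2·signedArea(ECG) = 7]
2. E_y = 35/3  [EC · GD = -746/3 ∩ 2·signedArea(ECG) = 7]
   → E = (101/9, 35/3)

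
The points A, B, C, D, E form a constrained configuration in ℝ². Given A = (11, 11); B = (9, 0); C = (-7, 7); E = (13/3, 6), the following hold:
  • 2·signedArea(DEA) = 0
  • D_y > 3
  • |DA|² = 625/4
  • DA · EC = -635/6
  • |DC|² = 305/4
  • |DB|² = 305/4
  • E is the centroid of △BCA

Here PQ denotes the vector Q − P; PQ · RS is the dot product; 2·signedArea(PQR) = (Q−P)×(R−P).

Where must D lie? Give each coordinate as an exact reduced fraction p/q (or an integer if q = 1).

D = (1, 7/2)

1. D_x = 1  [2·signedArea(DEA) = 0 ∩ DA · EC = -635/6]
2. D_y = 7/2  [2·signedArea(DEA) = 0 ∩ DA · EC = -635/6]
   → D = (1, 7/2)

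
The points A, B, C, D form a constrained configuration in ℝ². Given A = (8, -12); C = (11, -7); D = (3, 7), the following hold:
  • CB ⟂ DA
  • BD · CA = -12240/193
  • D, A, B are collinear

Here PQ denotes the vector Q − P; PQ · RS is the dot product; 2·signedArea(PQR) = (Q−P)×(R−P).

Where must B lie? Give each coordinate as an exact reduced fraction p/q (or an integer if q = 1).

1. B_x = 1344/193  [D, A, B are collinear ∩ CB ⟂ DA]
2. B_y = -1556/193  [D, A, B are collinear ∩ CB ⟂ DA]
   → B = (1344/193, -1556/193)

B = (1344/193, -1556/193)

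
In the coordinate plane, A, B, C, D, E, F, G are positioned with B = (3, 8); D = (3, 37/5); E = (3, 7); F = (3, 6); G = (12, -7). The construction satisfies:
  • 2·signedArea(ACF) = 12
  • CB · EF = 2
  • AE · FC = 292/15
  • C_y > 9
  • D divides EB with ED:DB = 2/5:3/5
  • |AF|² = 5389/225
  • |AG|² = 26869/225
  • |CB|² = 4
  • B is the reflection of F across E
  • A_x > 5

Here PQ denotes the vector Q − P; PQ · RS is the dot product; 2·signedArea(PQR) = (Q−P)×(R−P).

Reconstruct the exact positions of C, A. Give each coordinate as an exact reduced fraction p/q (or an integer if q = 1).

A = (6, 32/15)
C = (3, 10)

1. C_y = 10  [CB · EF = 2]
2. C_x = 3  [|CB|² = 4]
   → C = (3, 10)
3. A_x = 6  [2·signedArea(ACF) = 12 ∩ AE · FC = 292/15]
4. A_y = 32/15  [2·signedArea(ACF) = 12 ∩ AE · FC = 292/15]
   → A = (6, 32/15)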